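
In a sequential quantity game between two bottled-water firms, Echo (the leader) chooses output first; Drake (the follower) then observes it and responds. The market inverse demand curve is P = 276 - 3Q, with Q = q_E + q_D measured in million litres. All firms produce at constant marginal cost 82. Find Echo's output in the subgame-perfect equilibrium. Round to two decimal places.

32.33

Solve by backward induction. Given q_E, the follower Drake maximises π_D = (276 - 3q_E - 3q_D)q_D - 82q_D.
Setting the follower's marginal profit to zero, 194 - 3q_E - 6q_D = 0, i.e. q_D = (194 - 3q_E)/6.
The leader anticipates this reaction. Substituting into P = 276 - 3Q gives P = 179 - (3/2)q_E, so π_E = (179 - (3/2)q_E)q_E - 82q_E.
Maximising: ∂π_E/∂q_E = 97 - 3q_E = 0, giving q_E = 97/3.
Then q_D = (194 - 3·(97/3))/6 = 97/6.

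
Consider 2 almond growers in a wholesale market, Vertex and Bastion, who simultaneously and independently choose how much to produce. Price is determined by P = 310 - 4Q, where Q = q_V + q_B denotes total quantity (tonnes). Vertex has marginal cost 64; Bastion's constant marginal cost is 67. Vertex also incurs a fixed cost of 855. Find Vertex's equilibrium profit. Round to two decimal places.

867.25

Vertex's profit: π_V = (310 - 4Q)q_V - (64q_V). Setting ∂π_V/∂q_V = 0: 246 - 8q_V - 4(q_B) = 0.
Bastion's first-order condition: 243 - 8q_B - 4(q_V) = 0.
So q_V = (246 - 4q_B)/8 and q_B = (243 - 4q_V)/8.
Solving the pair: q_V = 83/4, q_B = 20.
Price P = 310 - 4·(163/4) = 147.
Vertex's profit: (147 - 64)·(83/4) - 855 = 867.2500.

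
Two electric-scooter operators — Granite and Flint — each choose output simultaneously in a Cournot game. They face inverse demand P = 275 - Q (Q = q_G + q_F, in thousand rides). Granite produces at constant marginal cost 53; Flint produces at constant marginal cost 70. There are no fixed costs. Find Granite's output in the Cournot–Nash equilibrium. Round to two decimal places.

Granite's profit: π_G = (275 - Q)q_G - (53q_G). Setting ∂π_G/∂q_G = 0: 222 - 2q_G - (q_F) = 0.
Flint's profit: π_F = (275 - Q)q_F - (70q_F). Setting ∂π_F/∂q_F = 0: 205 - 2q_F - (q_G) = 0.
So q_G = (222 - q_F)/2 and q_F = (205 - q_G)/2.
Solving the pair: q_G = 239/3, q_F = 188/3.

79.67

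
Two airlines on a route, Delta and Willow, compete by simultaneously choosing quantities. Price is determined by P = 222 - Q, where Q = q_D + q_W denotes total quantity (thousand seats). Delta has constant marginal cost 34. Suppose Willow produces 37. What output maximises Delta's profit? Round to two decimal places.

With the rival's output fixed at 37, Delta's profit is π_D = (222 - 37 - q_D)q_D - (34q_D) = (185 - q_D)q_D - (34q_D).
∂π_D/∂q_D = 151 - 2q_D = 0, so q_D = 151/2.

75.50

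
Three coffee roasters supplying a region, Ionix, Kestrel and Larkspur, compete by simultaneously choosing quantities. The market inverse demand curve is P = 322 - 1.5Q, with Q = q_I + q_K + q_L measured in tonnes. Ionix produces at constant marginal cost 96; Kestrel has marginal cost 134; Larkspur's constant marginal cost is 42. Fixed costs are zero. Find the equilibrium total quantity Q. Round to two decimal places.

115.67

Ionix's profit: π_I = (322 - 1.5Q)q_I - (96q_I). Setting ∂π_I/∂q_I = 0: 226 - 3q_I - (3/2)(q_K + q_L) = 0.
Kestrel's profit: π_K = (322 - 1.5Q)q_K - (134q_K). Setting ∂π_K/∂q_K = 0: 188 - 3q_K - (3/2)(q_I + q_L) = 0.
Larkspur's first-order condition: 280 - 3q_L - (3/2)(q_I + q_K) = 0.
Adding the 3 first-order conditions: 694 − 6Q = 0, so Q = 347/3.
Back-substituting: q_I = (226 − 347/2)/(3/2) = 35, q_K = (188 − 347/2)/(3/2) = 29/3, q_L = (280 − 347/2)/(3/2) = 71.
Total output Q = 35 + 29/3 + 71 = 347/3.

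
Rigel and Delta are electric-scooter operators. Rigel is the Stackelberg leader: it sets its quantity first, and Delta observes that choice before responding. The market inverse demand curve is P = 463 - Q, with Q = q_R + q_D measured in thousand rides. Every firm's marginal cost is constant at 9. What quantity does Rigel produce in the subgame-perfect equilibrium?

227

The follower Delta best-responds to any q_R: π_D = (463 - Q)q_D - 9q_D.
∂π_D/∂q_D = 454 - q_R - 2q_D = 0 gives the reaction function q_D = (454 - q_R)/2.
Rigel substitutes q_D(q_R) into its own profit: π_R = q_R(463 - q_R - (454 - q_R)/2) - 9q_R = (236 - (1/2)q_R)q_R - 9q_R.
The leader's first-order condition 227 - q_R = 0 yields q_R = 227.
Then q_D = (454 - 227)/2 = 227/2.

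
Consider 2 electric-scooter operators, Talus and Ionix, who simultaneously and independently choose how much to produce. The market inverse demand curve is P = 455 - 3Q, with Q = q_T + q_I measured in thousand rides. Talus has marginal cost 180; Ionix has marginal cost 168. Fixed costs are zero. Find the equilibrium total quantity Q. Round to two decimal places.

62.44

Talus's profit: π_T = (455 - 3Q)q_T - (180q_T). Setting ∂π_T/∂q_T = 0: 275 - 6q_T - 3(q_I) = 0.
Ionix's profit: π_I = (455 - 3Q)q_I - (168q_I). Setting ∂π_I/∂q_I = 0: 287 - 6q_I - 3(q_T) = 0.
Best responses: q_T = (275 - 3q_I)/6, q_I = (287 - 3q_T)/6.
Solving the pair: q_T = 263/9, q_I = 299/9.
Total output Q = 263/9 + 299/9 = 562/9.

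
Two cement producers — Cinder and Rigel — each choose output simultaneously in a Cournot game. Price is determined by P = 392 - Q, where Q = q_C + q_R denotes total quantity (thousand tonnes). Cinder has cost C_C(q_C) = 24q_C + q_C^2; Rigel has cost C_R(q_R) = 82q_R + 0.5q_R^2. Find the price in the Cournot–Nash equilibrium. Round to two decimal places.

240.55

Cinder's profit: π_C = (392 - Q)q_C - (24q_C + q_C²). Setting ∂π_C/∂q_C = 0: 368 - 4q_C - (q_R) = 0.
Rigel's first-order condition: 310 - 3q_R - (q_C) = 0.
Rearranging gives the reaction functions q_C = (368 - q_R)/4 and q_R = (310 - q_C)/3.
Solving the pair: q_C = 794/11, q_R = 872/11.
Total output Q = 1666/11, so price P = 392 - 1666/11 = 240.5455.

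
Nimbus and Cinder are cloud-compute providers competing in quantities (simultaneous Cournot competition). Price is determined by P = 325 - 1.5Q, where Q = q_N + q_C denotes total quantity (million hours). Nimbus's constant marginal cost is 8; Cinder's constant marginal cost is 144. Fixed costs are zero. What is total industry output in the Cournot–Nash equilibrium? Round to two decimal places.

Nimbus's profit: π_N = (325 - 1.5Q)q_N - (8q_N). Setting ∂π_N/∂q_N = 0: 317 - 3q_N - (3/2)(q_C) = 0.
Cinder's profit: π_C = (325 - 1.5Q)q_C - (144q_C). Setting ∂π_C/∂q_C = 0: 181 - 3q_C - (3/2)(q_N) = 0.
So q_N = (317 - (3/2)q_C)/3 and q_C = (181 - (3/2)q_N)/3.
Substituting one into the other gives q_N = 302/3 and q_C = 10.
Total output Q = 302/3 + 10 = 332/3.

110.67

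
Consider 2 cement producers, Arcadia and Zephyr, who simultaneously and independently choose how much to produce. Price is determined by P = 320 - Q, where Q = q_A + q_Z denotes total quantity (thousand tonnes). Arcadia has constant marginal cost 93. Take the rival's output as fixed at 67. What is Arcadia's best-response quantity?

80

With the rival's output fixed at 67, Arcadia's profit is π_A = (320 - 67 - q_A)q_A - (93q_A) = (253 - q_A)q_A - (93q_A).
∂π_A/∂q_A = 160 - 2q_A = 0, so q_A = 80.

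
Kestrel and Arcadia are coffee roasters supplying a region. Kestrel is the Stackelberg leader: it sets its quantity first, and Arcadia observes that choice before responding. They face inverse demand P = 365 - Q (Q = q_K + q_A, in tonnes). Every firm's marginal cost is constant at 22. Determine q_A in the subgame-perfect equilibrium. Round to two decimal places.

85.75

The follower Arcadia best-responds to any q_K: π_A = (365 - Q)q_A - 22q_A.
∂π_A/∂q_A = 343 - q_K - 2q_A = 0 gives the reaction function q_A = (343 - q_K)/2.
Kestrel substitutes q_A(q_K) into its own profit: π_K = q_K(365 - q_K - (343 - q_K)/2) - 22q_K = (387/2 - (1/2)q_K)q_K - 22q_K.
The leader's first-order condition 343/2 - q_K = 0 yields q_K = 343/2.
Then q_A = (343 - 343/2)/2 = 343/4.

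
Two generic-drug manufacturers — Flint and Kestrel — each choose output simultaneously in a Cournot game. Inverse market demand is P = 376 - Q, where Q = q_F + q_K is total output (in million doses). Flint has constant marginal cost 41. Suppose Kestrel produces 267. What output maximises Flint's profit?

34

With the rival's output fixed at 267, Flint's profit is π_F = (376 - 267 - q_F)q_F - (41q_F) = (109 - q_F)q_F - (41q_F).
∂π_F/∂q_F = 68 - 2q_F = 0, so q_F = 34.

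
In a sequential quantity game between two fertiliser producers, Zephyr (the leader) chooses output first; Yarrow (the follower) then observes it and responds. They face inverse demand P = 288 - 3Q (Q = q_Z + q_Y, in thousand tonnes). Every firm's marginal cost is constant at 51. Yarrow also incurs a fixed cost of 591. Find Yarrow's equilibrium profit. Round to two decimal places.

Solve by backward induction. Given q_Z, the follower Yarrow maximises π_Y = (288 - 3q_Z - 3q_Y)q_Y - 51q_Y.
Setting the follower's marginal profit to zero, 237 - 3q_Z - 6q_Y = 0, i.e. q_Y = (237 - 3q_Z)/6.
The leader anticipates this reaction. Substituting into P = 288 - 3Q gives P = 339/2 - (3/2)q_Z, so π_Z = (339/2 - (3/2)q_Z)q_Z - 51q_Z.
Maximising: ∂π_Z/∂q_Z = 237/2 - 3q_Z = 0, giving q_Z = 79/2.
Then q_Y = (237 - 3·(79/2))/6 = 79/4.
Price P = 288 - 3·(237/4) = 441/4.
Yarrow's profit: (441/4 - 51)·(79/4) - 591 = 579.1875.

579.19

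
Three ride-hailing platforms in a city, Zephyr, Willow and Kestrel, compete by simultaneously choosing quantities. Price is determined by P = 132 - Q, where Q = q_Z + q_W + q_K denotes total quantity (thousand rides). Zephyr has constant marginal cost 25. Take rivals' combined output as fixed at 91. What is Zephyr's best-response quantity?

With rivals' combined output fixed at 91, Zephyr's profit is π_Z = (132 - 91 - q_Z)q_Z - (25q_Z) = (41 - q_Z)q_Z - (25q_Z).
∂π_Z/∂q_Z = 16 - 2q_Z = 0, so q_Z = 8.

8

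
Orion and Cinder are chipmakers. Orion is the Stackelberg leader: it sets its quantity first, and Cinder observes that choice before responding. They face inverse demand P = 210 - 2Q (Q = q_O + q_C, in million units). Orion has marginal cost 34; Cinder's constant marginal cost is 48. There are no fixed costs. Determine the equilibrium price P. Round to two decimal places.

81.50

The follower Cinder best-responds to any q_O: π_C = (210 - 2Q)q_C - 48q_C.
Setting the follower's marginal profit to zero, 162 - 2q_O - 4q_C = 0, i.e. q_C = (162 - 2q_O)/4.
The leader anticipates this reaction. Substituting into P = 210 - 2Q gives P = 129 - q_O, so π_O = (129 - q_O)q_O - 34q_O.
The leader's first-order condition 95 - 2q_O = 0 yields q_O = 95/2.
Then q_C = (162 - 2·(95/2))/4 = 67/4.
Total output Q = 257/4, so price P = 210 - 2·(257/4) = 163/2.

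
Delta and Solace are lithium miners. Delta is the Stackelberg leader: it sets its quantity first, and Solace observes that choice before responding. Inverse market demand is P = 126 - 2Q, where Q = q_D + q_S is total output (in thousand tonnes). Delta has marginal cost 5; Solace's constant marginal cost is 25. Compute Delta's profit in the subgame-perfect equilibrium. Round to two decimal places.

1242.56

The follower Solace best-responds to any q_D: π_S = (126 - 2Q)q_S - 25q_S.
Setting the follower's marginal profit to zero, 101 - 2q_D - 4q_S = 0, i.e. q_S = (101 - 2q_D)/4.
Delta substitutes q_S(q_D) into its own profit: π_D = q_D(126 - 2q_D - (101 - 2q_D)/2) - 5q_D = (151/2 - q_D)q_D - 5q_D.
Maximising: ∂π_D/∂q_D = 141/2 - 2q_D = 0, giving q_D = 141/4.
Then q_S = (101 - 2·(141/4))/4 = 61/8.
Price P = 126 - 2·(343/8) = 161/4.
Delta's profit: (161/4 - 5)·(141/4) = 1242.5625.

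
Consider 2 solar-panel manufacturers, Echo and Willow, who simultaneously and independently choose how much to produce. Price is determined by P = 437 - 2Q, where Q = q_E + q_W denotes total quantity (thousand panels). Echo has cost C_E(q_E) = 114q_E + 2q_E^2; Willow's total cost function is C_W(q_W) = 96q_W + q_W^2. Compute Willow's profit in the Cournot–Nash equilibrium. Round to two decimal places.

6717.03

Echo's profit: π_E = (437 - 2Q)q_E - (114q_E + 2q_E²). Setting ∂π_E/∂q_E = 0: 323 - 8q_E - 2(q_W) = 0.
Willow's first-order condition: 341 - 6q_W - 2(q_E) = 0.
Rearranging gives the reaction functions q_E = (323 - 2q_W)/8 and q_W = (341 - 2q_E)/6.
Substituting one into the other gives q_E = 314/11 and q_W = 1041/22.
Price P = 437 - 2·(1669/22) = 285.2727.
Willow's profit: 285.2727·(1041/22) - 96·(1041/22) - (1041/22)² = 6717.0310.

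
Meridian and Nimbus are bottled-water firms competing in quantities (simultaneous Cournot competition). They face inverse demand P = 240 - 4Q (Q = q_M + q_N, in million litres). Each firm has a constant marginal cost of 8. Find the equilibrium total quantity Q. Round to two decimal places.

38.67

A representative firm's profit is π_i = q_i(240 - 4Q) - 8q_i.
First-order condition (treating rivals' output as given): 232 - 8q_i - 4q_j = 0.
With identical firms every q_j equals q_i, so q_j = q_i and 232 = 12q_i, giving q_i = 58/3.
Total output Q = 58/3 + 58/3 = 116/3.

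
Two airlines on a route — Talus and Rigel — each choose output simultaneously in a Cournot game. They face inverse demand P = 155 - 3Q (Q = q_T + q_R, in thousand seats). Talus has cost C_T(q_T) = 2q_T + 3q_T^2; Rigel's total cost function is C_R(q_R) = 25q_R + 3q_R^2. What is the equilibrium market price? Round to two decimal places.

98.40

Talus's profit: π_T = (155 - 3Q)q_T - (2q_T + 3q_T²). Setting ∂π_T/∂q_T = 0: 153 - 12q_T - 3(q_R) = 0.
Rigel's profit: π_R = (155 - 3Q)q_R - (25q_R + 3q_R²). Setting ∂π_R/∂q_R = 0: 130 - 12q_R - 3(q_T) = 0.
Best responses: q_T = (153 - 3q_R)/12, q_R = (130 - 3q_T)/12.
Solving the pair: q_T = 482/45, q_R = 367/45.
Total output Q = 283/15, so price P = 155 - 3·(283/15) = 492/5.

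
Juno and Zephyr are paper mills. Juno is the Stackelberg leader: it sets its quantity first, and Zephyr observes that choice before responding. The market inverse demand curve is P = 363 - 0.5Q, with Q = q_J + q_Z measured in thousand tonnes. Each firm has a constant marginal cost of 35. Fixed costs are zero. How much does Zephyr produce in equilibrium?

Solve by backward induction. Given q_J, the follower Zephyr maximises π_Z = (363 - (1/2)q_J - (1/2)q_Z)q_Z - 35q_Z.
Setting the follower's marginal profit to zero, 328 - (1/2)q_J - q_Z = 0, i.e. q_Z = (328 - (1/2)q_J).
The leader anticipates this reaction. Substituting into P = 363 - 0.5Q gives P = 199 - (1/4)q_J, so π_J = (199 - (1/4)q_J)q_J - 35q_J.
Leader FOC: 164 - (1/2)q_J = 0, so q_J = 328.
Then q_Z = (328 - (1/2)·328) = 164.

164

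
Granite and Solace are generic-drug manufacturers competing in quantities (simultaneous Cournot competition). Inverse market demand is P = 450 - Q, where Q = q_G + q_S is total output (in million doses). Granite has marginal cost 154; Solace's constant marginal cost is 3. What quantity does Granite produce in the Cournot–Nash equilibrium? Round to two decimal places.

48.33

Granite's profit: π_G = (450 - Q)q_G - (154q_G). Setting ∂π_G/∂q_G = 0: 296 - 2q_G - (q_S) = 0.
Solace's first-order condition: 447 - 2q_S - (q_G) = 0.
Rearranging gives the reaction functions q_G = (296 - q_S)/2 and q_S = (447 - q_G)/2.
Substituting one into the other gives q_G = 145/3 and q_S = 598/3.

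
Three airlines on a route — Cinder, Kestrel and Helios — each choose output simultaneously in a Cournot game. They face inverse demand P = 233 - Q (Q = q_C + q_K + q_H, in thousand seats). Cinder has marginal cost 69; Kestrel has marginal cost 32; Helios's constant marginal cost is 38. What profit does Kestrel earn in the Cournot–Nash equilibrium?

Cinder's profit: π_C = (233 - Q)q_C - (69q_C). Setting ∂π_C/∂q_C = 0: 164 - 2q_C - (q_K + q_H) = 0.
Kestrel's first-order condition: 201 - 2q_K - (q_C + q_H) = 0.
Helios's profit: π_H = (233 - Q)q_H - (38q_H). Setting ∂π_H/∂q_H = 0: 195 - 2q_H - (q_C + q_K) = 0.
Summing all 3 equations gives 560 − 4Q = 0, hence Q = 140.
Back-substituting: q_C = (164 − 140) = 24, q_K = (201 − 140) = 61, q_H = (195 − 140) = 55.
Price P = 233 - 140 = 93.
Kestrel's profit: (93 - 32)·61 = 3721.

3721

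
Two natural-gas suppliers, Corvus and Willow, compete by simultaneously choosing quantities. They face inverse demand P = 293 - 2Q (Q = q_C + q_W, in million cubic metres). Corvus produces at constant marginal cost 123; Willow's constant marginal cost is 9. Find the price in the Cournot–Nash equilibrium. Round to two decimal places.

141.67

Corvus's profit: π_C = (293 - 2Q)q_C - (123q_C). Setting ∂π_C/∂q_C = 0: 170 - 4q_C - 2(q_W) = 0.
Willow's profit: π_W = (293 - 2Q)q_W - (9q_W). Setting ∂π_W/∂q_W = 0: 284 - 4q_W - 2(q_C) = 0.
Rearranging gives the reaction functions q_C = (170 - 2q_W)/4 and q_W = (284 - 2q_C)/4.
Substituting one into the other gives q_C = 28/3 and q_W = 199/3.
Total output Q = 227/3, so price P = 293 - 2·(227/3) = 425/3.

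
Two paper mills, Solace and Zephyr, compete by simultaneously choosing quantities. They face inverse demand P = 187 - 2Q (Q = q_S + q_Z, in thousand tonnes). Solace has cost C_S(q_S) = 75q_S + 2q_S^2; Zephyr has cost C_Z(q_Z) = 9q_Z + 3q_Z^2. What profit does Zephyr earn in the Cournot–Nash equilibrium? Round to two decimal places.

Solace's profit: π_S = (187 - 2Q)q_S - (75q_S + 2q_S²). Setting ∂π_S/∂q_S = 0: 112 - 8q_S - 2(q_Z) = 0.
Zephyr's profit: π_Z = (187 - 2Q)q_Z - (9q_Z + 3q_Z²). Setting ∂π_Z/∂q_Z = 0: 178 - 10q_Z - 2(q_S) = 0.
So q_S = (112 - 2q_Z)/8 and q_Z = (178 - 2q_S)/10.
Solving the pair: q_S = 191/19, q_Z = 300/19.
Price P = 187 - 2·(491/19) = 135.3158.
Zephyr's profit: 135.3158·(300/19) - 9·(300/19) - 3(300/19)² = 1246.5374.

1246.54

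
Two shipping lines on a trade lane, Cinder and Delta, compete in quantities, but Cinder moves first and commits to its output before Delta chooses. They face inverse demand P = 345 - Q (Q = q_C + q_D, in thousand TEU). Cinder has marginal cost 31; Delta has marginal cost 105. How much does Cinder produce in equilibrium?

Solve by backward induction. Given q_C, the follower Delta maximises π_D = (345 - q_C - q_D)q_D - 105q_D.
∂π_D/∂q_D = 240 - q_C - 2q_D = 0 gives the reaction function q_D = (240 - q_C)/2.
The leader anticipates this reaction. Substituting into P = 345 - Q gives P = 225 - (1/2)q_C, so π_C = (225 - (1/2)q_C)q_C - 31q_C.
Maximising: ∂π_C/∂q_C = 194 - q_C = 0, giving q_C = 194.
Then q_D = (240 - 194)/2 = 23.

194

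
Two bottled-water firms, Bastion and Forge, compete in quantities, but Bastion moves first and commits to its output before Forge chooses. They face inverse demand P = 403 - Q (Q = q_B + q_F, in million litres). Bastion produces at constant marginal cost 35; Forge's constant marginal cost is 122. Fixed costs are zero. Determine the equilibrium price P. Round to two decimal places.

Solve by backward induction. Given q_B, the follower Forge maximises π_F = (403 - q_B - q_F)q_F - 122q_F.
Follower FOC: 281 - q_B - 2q_F = 0, so q_F(q_B) = (281 - q_B)/2.
The leader anticipates this reaction. Substituting into P = 403 - Q gives P = 525/2 - (1/2)q_B, so π_B = (525/2 - (1/2)q_B)q_B - 35q_B.
Leader FOC: 455/2 - q_B = 0, so q_B = 455/2.
Then q_F = (281 - 455/2)/2 = 107/4.
Total output Q = 1017/4, so price P = 403 - 1017/4 = 595/4.

148.75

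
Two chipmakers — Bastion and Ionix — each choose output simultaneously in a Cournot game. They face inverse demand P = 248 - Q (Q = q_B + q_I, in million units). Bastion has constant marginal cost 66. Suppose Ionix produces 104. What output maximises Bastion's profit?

With the rival's output fixed at 104, Bastion's profit is π_B = (248 - 104 - q_B)q_B - (66q_B) = (144 - q_B)q_B - (66q_B).
∂π_B/∂q_B = 78 - 2q_B = 0, so q_B = 39.

39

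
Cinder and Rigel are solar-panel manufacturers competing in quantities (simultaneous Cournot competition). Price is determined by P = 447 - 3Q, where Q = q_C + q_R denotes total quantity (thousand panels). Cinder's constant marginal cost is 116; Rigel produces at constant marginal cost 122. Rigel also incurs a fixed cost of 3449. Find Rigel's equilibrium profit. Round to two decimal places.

Cinder's profit: π_C = (447 - 3Q)q_C - (116q_C). Setting ∂π_C/∂q_C = 0: 331 - 6q_C - 3(q_R) = 0.
Rigel's profit: π_R = (447 - 3Q)q_R - (122q_R). Setting ∂π_R/∂q_R = 0: 325 - 6q_R - 3(q_C) = 0.
Rearranging gives the reaction functions q_C = (331 - 3q_R)/6 and q_R = (325 - 3q_C)/6.
Substituting one into the other gives q_C = 337/9 and q_R = 319/9.
Price P = 447 - 3·(656/9) = 685/3.
Rigel's profit: (685/3 - 122)·(319/9) - 3449 = 319.9259.

319.93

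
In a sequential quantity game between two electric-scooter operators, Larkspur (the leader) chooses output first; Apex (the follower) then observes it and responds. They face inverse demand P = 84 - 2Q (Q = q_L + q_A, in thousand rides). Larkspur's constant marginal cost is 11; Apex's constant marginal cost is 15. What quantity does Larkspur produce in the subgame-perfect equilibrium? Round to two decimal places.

Solve by backward induction. Given q_L, the follower Apex maximises π_A = (84 - 2q_L - 2q_A)q_A - 15q_A.
Follower FOC: 69 - 2q_L - 4q_A = 0, so q_A(q_L) = (69 - 2q_L)/4.
Larkspur substitutes q_A(q_L) into its own profit: π_L = q_L(84 - 2q_L - (69 - 2q_L)/2) - 11q_L = (99/2 - q_L)q_L - 11q_L.
Maximising: ∂π_L/∂q_L = 77/2 - 2q_L = 0, giving q_L = 77/4.
Then q_A = (69 - 2·(77/4))/4 = 61/8.

19.25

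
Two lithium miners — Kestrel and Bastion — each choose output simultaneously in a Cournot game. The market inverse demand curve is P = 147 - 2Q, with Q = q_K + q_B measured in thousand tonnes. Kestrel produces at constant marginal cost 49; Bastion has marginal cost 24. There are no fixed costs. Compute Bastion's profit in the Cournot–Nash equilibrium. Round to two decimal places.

Kestrel's profit: π_K = (147 - 2Q)q_K - (49q_K). Setting ∂π_K/∂q_K = 0: 98 - 4q_K - 2(q_B) = 0.
Bastion's profit: π_B = (147 - 2Q)q_B - (24q_B). Setting ∂π_B/∂q_B = 0: 123 - 4q_B - 2(q_K) = 0.
Best responses: q_K = (98 - 2q_B)/4, q_B = (123 - 2q_K)/4.
Solving the pair: q_K = 73/6, q_B = 74/3.
Price P = 147 - 2·(221/6) = 220/3.
Bastion's profit: (220/3 - 24)·(74/3) = 1216.8889.

1216.89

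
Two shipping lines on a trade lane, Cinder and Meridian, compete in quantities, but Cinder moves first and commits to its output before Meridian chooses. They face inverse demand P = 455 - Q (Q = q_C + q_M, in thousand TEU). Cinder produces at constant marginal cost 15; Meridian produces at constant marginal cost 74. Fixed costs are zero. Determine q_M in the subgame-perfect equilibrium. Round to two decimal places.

The follower Meridian best-responds to any q_C: π_M = (455 - Q)q_M - 74q_M.
Setting the follower's marginal profit to zero, 381 - q_C - 2q_M = 0, i.e. q_M = (381 - q_C)/2.
Cinder substitutes q_M(q_C) into its own profit: π_C = q_C(455 - q_C - (381 - q_C)/2) - 15q_C = (529/2 - (1/2)q_C)q_C - 15q_C.
Maximising: ∂π_C/∂q_C = 499/2 - q_C = 0, giving q_C = 499/2.
Then q_M = (381 - 499/2)/2 = 263/4.

65.75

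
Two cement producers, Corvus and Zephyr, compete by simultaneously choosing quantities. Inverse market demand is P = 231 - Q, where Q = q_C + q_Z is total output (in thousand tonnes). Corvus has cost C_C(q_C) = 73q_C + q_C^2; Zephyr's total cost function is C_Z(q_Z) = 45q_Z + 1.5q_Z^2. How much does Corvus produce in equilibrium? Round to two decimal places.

31.79

Corvus's profit: π_C = (231 - Q)q_C - (73q_C + q_C²). Setting ∂π_C/∂q_C = 0: 158 - 4q_C - (q_Z) = 0.
Zephyr's profit: π_Z = (231 - Q)q_Z - (45q_Z + (3/2)q_Z²). Setting ∂π_Z/∂q_Z = 0: 186 - 5q_Z - (q_C) = 0.
Best responses: q_C = (158 - q_Z)/4, q_Z = (186 - q_C)/5.
Solving the pair: q_C = 604/19, q_Z = 586/19.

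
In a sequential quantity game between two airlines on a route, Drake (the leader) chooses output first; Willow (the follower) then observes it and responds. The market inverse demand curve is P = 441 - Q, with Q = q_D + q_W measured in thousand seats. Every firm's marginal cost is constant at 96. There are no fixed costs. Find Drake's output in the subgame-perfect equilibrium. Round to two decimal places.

The follower Willow best-responds to any q_D: π_W = (441 - Q)q_W - 96q_W.
Follower FOC: 345 - q_D - 2q_W = 0, so q_W(q_D) = (345 - q_D)/2.
Drake substitutes q_W(q_D) into its own profit: π_D = q_D(441 - q_D - (345 - q_D)/2) - 96q_D = (537/2 - (1/2)q_D)q_D - 96q_D.
Maximising: ∂π_D/∂q_D = 345/2 - q_D = 0, giving q_D = 345/2.
Then q_W = (345 - 345/2)/2 = 345/4.

172.50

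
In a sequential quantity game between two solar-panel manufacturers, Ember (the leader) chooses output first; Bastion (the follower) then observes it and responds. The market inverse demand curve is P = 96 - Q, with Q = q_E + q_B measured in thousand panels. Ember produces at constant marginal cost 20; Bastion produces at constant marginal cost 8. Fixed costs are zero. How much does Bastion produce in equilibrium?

The follower Bastion best-responds to any q_E: π_B = (96 - Q)q_B - 8q_B.
∂π_B/∂q_B = 88 - q_E - 2q_B = 0 gives the reaction function q_B = (88 - q_E)/2.
Ember substitutes q_B(q_E) into its own profit: π_E = q_E(96 - q_E - (88 - q_E)/2) - 20q_E = (52 - (1/2)q_E)q_E - 20q_E.
Maximising: ∂π_E/∂q_E = 32 - q_E = 0, giving q_E = 32.
Then q_B = (88 - 32)/2 = 28.

28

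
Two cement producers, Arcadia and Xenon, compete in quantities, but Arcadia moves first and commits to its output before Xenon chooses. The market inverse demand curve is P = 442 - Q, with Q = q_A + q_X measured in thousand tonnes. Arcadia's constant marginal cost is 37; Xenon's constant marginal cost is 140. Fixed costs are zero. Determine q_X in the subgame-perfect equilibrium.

The follower Xenon best-responds to any q_A: π_X = (442 - Q)q_X - 140q_X.
Follower FOC: 302 - q_A - 2q_X = 0, so q_X(q_A) = (302 - q_A)/2.
Arcadia substitutes q_X(q_A) into its own profit: π_A = q_A(442 - q_A - (302 - q_A)/2) - 37q_A = (291 - (1/2)q_A)q_A - 37q_A.
Leader FOC: 254 - q_A = 0, so q_A = 254.
Then q_X = (302 - 254)/2 = 24.

24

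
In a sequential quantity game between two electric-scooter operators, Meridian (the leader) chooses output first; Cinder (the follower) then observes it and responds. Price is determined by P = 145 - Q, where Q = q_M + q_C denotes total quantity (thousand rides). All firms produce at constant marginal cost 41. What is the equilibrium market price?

Solve by backward induction. Given q_M, the follower Cinder maximises π_C = (145 - q_M - q_C)q_C - 41q_C.
Setting the follower's marginal profit to zero, 104 - q_M - 2q_C = 0, i.e. q_C = (104 - q_M)/2.
The leader anticipates this reaction. Substituting into P = 145 - Q gives P = 93 - (1/2)q_M, so π_M = (93 - (1/2)q_M)q_M - 41q_M.
Maximising: ∂π_M/∂q_M = 52 - q_M = 0, giving q_M = 52.
Then q_C = (104 - 52)/2 = 26.
Total output Q = 78, so price P = 145 - 78 = 67.

67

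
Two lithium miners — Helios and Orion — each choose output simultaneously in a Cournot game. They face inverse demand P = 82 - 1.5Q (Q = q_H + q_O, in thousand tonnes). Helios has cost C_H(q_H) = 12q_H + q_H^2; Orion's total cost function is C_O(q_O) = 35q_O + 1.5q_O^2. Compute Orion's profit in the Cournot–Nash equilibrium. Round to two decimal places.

65.84

Helios's profit: π_H = (82 - 1.5Q)q_H - (12q_H + q_H²). Setting ∂π_H/∂q_H = 0: 70 - 5q_H - (3/2)(q_O) = 0.
Orion's profit: π_O = (82 - 1.5Q)q_O - (35q_O + (3/2)q_O²). Setting ∂π_O/∂q_O = 0: 47 - 6q_O - (3/2)(q_H) = 0.
Rearranging gives the reaction functions q_H = (70 - (3/2)q_O)/5 and q_O = (47 - (3/2)q_H)/6.
Substituting one into the other gives q_H = 466/37 and q_O = 520/111.
Price P = 82 - (3/2)·(1918/111) = 56.0811.
Orion's profit: 56.0811·(520/111) - 35·(520/111) - (3/2)(520/111)² = 65.8388.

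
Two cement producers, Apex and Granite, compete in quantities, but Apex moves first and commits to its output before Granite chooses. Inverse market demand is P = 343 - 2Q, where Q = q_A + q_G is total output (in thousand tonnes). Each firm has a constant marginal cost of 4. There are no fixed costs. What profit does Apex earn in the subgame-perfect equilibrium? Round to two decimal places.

7182.56

Solve by backward induction. Given q_A, the follower Granite maximises π_G = (343 - 2q_A - 2q_G)q_G - 4q_G.
Setting the follower's marginal profit to zero, 339 - 2q_A - 4q_G = 0, i.e. q_G = (339 - 2q_A)/4.
Apex substitutes q_G(q_A) into its own profit: π_A = q_A(343 - 2q_A - (339 - 2q_A)/2) - 4q_A = (347/2 - q_A)q_A - 4q_A.
Maximising: ∂π_A/∂q_A = 339/2 - 2q_A = 0, giving q_A = 339/4.
Then q_G = (339 - 2·(339/4))/4 = 339/8.
Price P = 343 - 2·(1017/8) = 355/4.
Apex's profit: (355/4 - 4)·(339/4) = 7182.5625.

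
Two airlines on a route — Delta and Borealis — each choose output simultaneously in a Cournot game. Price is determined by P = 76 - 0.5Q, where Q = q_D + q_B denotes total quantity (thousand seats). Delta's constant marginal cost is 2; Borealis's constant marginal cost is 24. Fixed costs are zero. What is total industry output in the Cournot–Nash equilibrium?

84

Delta's profit: π_D = (76 - 0.5Q)q_D - (2q_D). Setting ∂π_D/∂q_D = 0: 74 - q_D - (1/2)(q_B) = 0.
Borealis's first-order condition: 52 - q_B - (1/2)(q_D) = 0.
Best responses: q_D = (74 - (1/2)q_B), q_B = (52 - (1/2)q_D).
Substituting one into the other gives q_D = 64 and q_B = 20.
Total output Q = 64 + 20 = 84.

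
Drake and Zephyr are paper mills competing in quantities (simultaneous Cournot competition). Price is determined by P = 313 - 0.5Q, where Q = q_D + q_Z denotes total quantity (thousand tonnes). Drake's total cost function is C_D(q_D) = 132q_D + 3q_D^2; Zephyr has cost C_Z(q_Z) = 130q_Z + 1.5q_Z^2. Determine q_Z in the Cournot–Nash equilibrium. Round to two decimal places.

42.90

Drake's profit: π_D = (313 - 0.5Q)q_D - (132q_D + 3q_D²). Setting ∂π_D/∂q_D = 0: 181 - 7q_D - (1/2)(q_Z) = 0.
Zephyr's first-order condition: 183 - 4q_Z - (1/2)(q_D) = 0.
Best responses: q_D = (181 - (1/2)q_Z)/7, q_Z = (183 - (1/2)q_D)/4.
Solving the pair: q_D = 22.7928, q_Z = 42.9009.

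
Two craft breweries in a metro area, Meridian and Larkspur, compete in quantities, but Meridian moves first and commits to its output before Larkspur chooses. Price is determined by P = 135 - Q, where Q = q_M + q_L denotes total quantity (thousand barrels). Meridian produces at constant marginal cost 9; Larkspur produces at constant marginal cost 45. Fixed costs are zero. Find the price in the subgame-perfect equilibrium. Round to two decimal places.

49.50

The follower Larkspur best-responds to any q_M: π_L = (135 - Q)q_L - 45q_L.
∂π_L/∂q_L = 90 - q_M - 2q_L = 0 gives the reaction function q_L = (90 - q_M)/2.
The leader anticipates this reaction. Substituting into P = 135 - Q gives P = 90 - (1/2)q_M, so π_M = (90 - (1/2)q_M)q_M - 9q_M.
Leader FOC: 81 - q_M = 0, so q_M = 81.
Then q_L = (90 - 81)/2 = 9/2.
Total output Q = 171/2, so price P = 135 - 171/2 = 99/2.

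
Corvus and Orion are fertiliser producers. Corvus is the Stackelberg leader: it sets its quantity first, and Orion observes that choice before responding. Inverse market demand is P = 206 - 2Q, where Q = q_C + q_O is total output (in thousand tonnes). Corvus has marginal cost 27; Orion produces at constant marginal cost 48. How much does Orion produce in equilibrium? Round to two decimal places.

14.50

Solve by backward induction. Given q_C, the follower Orion maximises π_O = (206 - 2q_C - 2q_O)q_O - 48q_O.
Setting the follower's marginal profit to zero, 158 - 2q_C - 4q_O = 0, i.e. q_O = (158 - 2q_C)/4.
Corvus substitutes q_O(q_C) into its own profit: π_C = q_C(206 - 2q_C - (158 - 2q_C)/2) - 27q_C = (127 - q_C)q_C - 27q_C.
The leader's first-order condition 100 - 2q_C = 0 yields q_C = 50.
Then q_O = (158 - 2·50)/4 = 29/2.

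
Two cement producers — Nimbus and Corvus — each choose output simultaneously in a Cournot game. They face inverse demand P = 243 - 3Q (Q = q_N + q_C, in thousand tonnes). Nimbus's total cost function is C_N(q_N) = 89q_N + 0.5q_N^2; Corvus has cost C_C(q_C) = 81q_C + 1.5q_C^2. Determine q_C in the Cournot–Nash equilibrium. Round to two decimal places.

12.44

Nimbus's profit: π_N = (243 - 3Q)q_N - (89q_N + (1/2)q_N²). Setting ∂π_N/∂q_N = 0: 154 - 7q_N - 3(q_C) = 0.
Corvus's profit: π_C = (243 - 3Q)q_C - (81q_C + (3/2)q_C²). Setting ∂π_C/∂q_C = 0: 162 - 9q_C - 3(q_N) = 0.
So q_N = (154 - 3q_C)/7 and q_C = (162 - 3q_N)/9.
Solving the pair: q_N = 50/3, q_C = 112/9.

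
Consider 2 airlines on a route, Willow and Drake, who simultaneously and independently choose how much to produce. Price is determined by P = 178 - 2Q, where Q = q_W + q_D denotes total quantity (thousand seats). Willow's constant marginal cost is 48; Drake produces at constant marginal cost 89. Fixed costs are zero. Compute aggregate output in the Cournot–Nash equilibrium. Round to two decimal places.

36.50

Willow's profit: π_W = (178 - 2Q)q_W - (48q_W). Setting ∂π_W/∂q_W = 0: 130 - 4q_W - 2(q_D) = 0.
Drake's profit: π_D = (178 - 2Q)q_D - (89q_D). Setting ∂π_D/∂q_D = 0: 89 - 4q_D - 2(q_W) = 0.
Rearranging gives the reaction functions q_W = (130 - 2q_D)/4 and q_D = (89 - 2q_W)/4.
Substituting one into the other gives q_W = 57/2 and q_D = 8.
Total output Q = 57/2 + 8 = 73/2.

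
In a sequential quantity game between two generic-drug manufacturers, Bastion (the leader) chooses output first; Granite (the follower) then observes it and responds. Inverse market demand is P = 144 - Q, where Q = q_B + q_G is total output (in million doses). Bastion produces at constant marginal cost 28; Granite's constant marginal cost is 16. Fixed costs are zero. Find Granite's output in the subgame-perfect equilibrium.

Solve by backward induction. Given q_B, the follower Granite maximises π_G = (144 - q_B - q_G)q_G - 16q_G.
Setting the follower's marginal profit to zero, 128 - q_B - 2q_G = 0, i.e. q_G = (128 - q_B)/2.
Bastion substitutes q_G(q_B) into its own profit: π_B = q_B(144 - q_B - (128 - q_B)/2) - 28q_B = (80 - (1/2)q_B)q_B - 28q_B.
The leader's first-order condition 52 - q_B = 0 yields q_B = 52.
Then q_G = (128 - 52)/2 = 38.

38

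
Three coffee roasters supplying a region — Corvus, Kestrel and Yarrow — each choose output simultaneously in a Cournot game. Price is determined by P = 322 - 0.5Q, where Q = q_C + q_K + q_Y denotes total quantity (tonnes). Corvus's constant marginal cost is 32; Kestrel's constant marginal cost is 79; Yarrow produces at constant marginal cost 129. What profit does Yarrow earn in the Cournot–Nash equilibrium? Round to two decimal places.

Corvus's profit: π_C = (322 - 0.5Q)q_C - (32q_C). Setting ∂π_C/∂q_C = 0: 290 - q_C - (1/2)(q_K + q_Y) = 0.
Kestrel's profit: π_K = (322 - 0.5Q)q_K - (79q_K). Setting ∂π_K/∂q_K = 0: 243 - q_K - (1/2)(q_C + q_Y) = 0.
Yarrow's first-order condition: 193 - q_Y - (1/2)(q_C + q_K) = 0.
Adding the 3 first-order conditions: 726 − 2Q = 0, so Q = 363.
Back-substituting: q_C = (290 − 363/2)/(1/2) = 217, q_K = (243 − 363/2)/(1/2) = 123, q_Y = (193 − 363/2)/(1/2) = 23.
Price P = 322 - (1/2)·363 = 281/2.
Yarrow's profit: (281/2 - 129)·23 = 529/2.

264.50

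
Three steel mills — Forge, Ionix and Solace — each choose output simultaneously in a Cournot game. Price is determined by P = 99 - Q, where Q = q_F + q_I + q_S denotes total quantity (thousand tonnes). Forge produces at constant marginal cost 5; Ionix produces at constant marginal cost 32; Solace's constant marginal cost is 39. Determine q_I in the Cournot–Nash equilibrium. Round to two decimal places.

11.75

Forge's profit: π_F = (99 - Q)q_F - (5q_F). Setting ∂π_F/∂q_F = 0: 94 - 2q_F - (q_I + q_S) = 0.
Ionix's first-order condition: 67 - 2q_I - (q_F + q_S) = 0.
Solace's first-order condition: 60 - 2q_S - (q_F + q_I) = 0.
Adding the 3 conditions: 221 − 2Q − 2Q = 0, i.e. Q = 221/4.
Back-substituting: q_F = (94 − 221/4) = 155/4, q_I = (67 − 221/4) = 47/4, q_S = (60 − 221/4) = 19/4.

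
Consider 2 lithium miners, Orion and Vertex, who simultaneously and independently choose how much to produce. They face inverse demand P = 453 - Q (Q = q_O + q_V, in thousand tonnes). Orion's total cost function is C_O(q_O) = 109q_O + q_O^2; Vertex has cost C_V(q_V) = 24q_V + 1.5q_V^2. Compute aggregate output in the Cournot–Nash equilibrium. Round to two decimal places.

140.16

Orion's profit: π_O = (453 - Q)q_O - (109q_O + q_O²). Setting ∂π_O/∂q_O = 0: 344 - 4q_O - (q_V) = 0.
Vertex's first-order condition: 429 - 5q_V - (q_O) = 0.
So q_O = (344 - q_V)/4 and q_V = (429 - q_O)/5.
Solving the pair: q_O = 1291/19, q_V = 1372/19.
Total output Q = 1291/19 + 1372/19 = 140.1579.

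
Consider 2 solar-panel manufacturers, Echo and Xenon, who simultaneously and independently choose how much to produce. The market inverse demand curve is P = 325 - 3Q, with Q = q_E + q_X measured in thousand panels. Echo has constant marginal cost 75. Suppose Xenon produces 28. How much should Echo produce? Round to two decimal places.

With the rival's output fixed at 28, Echo's profit is π_E = (325 - 3·28 - 3q_E)q_E - (75q_E) = (241 - 3q_E)q_E - (75q_E).
∂π_E/∂q_E = 166 - 6q_E = 0, so q_E = 83/3.

27.67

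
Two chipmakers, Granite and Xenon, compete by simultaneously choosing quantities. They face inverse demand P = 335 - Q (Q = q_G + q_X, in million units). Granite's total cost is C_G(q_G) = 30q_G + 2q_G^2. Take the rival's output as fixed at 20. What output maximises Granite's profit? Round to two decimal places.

47.50

With the rival's output fixed at 20, Granite's profit is π_G = (335 - 20 - q_G)q_G - (30q_G + 2q_G²) = (315 - q_G)q_G - (30q_G + 2q_G²).
∂π_G/∂q_G = 285 - 6q_G = 0, so q_G = 95/2.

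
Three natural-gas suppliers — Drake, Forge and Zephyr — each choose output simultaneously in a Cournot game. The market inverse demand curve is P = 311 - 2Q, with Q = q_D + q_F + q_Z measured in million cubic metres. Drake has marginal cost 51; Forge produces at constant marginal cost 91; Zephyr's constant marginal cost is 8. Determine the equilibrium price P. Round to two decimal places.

115.25

Drake's profit: π_D = (311 - 2Q)q_D - (51q_D). Setting ∂π_D/∂q_D = 0: 260 - 4q_D - 2(q_F + q_Z) = 0.
Forge's first-order condition: 220 - 4q_F - 2(q_D + q_Z) = 0.
Zephyr's profit: π_Z = (311 - 2Q)q_Z - (8q_Z). Setting ∂π_Z/∂q_Z = 0: 303 - 4q_Z - 2(q_D + q_F) = 0.
Summing all 3 equations gives 783 − 8Q = 0, hence Q = 783/8.
Back-substituting: q_D = (260 − 783/4)/2 = 257/8, q_F = (220 − 783/4)/2 = 97/8, q_Z = (303 − 783/4)/2 = 429/8.
Total output Q = 783/8, so price P = 311 - 2·(783/8) = 461/4.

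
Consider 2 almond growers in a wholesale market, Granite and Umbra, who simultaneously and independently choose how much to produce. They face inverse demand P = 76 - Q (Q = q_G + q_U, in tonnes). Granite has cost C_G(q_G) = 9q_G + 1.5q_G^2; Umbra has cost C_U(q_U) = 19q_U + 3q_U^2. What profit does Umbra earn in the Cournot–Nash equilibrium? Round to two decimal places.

Granite's profit: π_G = (76 - Q)q_G - (9q_G + (3/2)q_G²). Setting ∂π_G/∂q_G = 0: 67 - 5q_G - (q_U) = 0.
Umbra's profit: π_U = (76 - Q)q_U - (19q_U + 3q_U²). Setting ∂π_U/∂q_U = 0: 57 - 8q_U - (q_G) = 0.
So q_G = (67 - q_U)/5 and q_U = (57 - q_G)/8.
Substituting one into the other gives q_G = 479/39 and q_U = 218/39.
Price P = 76 - 697/39 = 58.1282.
Umbra's profit: 58.1282·(218/39) - 19·(218/39) - 3(218/39)² = 124.9809.

124.98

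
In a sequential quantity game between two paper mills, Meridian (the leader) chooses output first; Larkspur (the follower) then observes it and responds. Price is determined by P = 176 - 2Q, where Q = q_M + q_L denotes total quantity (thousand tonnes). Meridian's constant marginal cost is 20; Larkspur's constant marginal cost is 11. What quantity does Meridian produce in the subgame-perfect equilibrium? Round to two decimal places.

The follower Larkspur best-responds to any q_M: π_L = (176 - 2Q)q_L - 11q_L.
∂π_L/∂q_L = 165 - 2q_M - 4q_L = 0 gives the reaction function q_L = (165 - 2q_M)/4.
Meridian substitutes q_L(q_M) into its own profit: π_M = q_M(176 - 2q_M - (165 - 2q_M)/2) - 20q_M = (187/2 - q_M)q_M - 20q_M.
Maximising: ∂π_M/∂q_M = 147/2 - 2q_M = 0, giving q_M = 147/4.
Then q_L = (165 - 2·(147/4))/4 = 183/8.

36.75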